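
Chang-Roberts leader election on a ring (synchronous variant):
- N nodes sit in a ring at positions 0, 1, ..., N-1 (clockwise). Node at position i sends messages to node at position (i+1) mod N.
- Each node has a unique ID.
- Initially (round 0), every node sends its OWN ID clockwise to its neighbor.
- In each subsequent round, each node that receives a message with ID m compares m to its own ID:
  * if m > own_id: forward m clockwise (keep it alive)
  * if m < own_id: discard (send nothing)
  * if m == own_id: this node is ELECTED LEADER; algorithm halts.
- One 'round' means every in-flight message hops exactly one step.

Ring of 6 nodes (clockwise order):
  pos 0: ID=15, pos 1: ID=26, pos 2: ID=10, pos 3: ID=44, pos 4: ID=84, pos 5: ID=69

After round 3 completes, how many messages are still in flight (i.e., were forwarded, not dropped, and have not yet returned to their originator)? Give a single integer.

Round 1: pos1(id26) recv 15: drop; pos2(id10) recv 26: fwd; pos3(id44) recv 10: drop; pos4(id84) recv 44: drop; pos5(id69) recv 84: fwd; pos0(id15) recv 69: fwd
Round 2: pos3(id44) recv 26: drop; pos0(id15) recv 84: fwd; pos1(id26) recv 69: fwd
Round 3: pos1(id26) recv 84: fwd; pos2(id10) recv 69: fwd
After round 3: 2 messages still in flight

Answer: 2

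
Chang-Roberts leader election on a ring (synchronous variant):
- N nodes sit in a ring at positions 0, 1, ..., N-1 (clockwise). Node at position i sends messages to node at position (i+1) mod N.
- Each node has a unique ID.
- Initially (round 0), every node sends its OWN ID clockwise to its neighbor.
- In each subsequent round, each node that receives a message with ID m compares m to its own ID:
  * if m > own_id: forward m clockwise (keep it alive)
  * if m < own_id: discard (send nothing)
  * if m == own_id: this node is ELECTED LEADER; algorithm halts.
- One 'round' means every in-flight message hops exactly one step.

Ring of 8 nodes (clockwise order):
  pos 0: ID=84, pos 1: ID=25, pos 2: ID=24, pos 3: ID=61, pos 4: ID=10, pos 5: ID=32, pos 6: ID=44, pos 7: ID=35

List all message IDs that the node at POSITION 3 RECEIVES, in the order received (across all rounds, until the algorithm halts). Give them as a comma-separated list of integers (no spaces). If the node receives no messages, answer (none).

Answer: 24,25,84

Derivation:
Round 1: pos1(id25) recv 84: fwd; pos2(id24) recv 25: fwd; pos3(id61) recv 24: drop; pos4(id10) recv 61: fwd; pos5(id32) recv 10: drop; pos6(id44) recv 32: drop; pos7(id35) recv 44: fwd; pos0(id84) recv 35: drop
Round 2: pos2(id24) recv 84: fwd; pos3(id61) recv 25: drop; pos5(id32) recv 61: fwd; pos0(id84) recv 44: drop
Round 3: pos3(id61) recv 84: fwd; pos6(id44) recv 61: fwd
Round 4: pos4(id10) recv 84: fwd; pos7(id35) recv 61: fwd
Round 5: pos5(id32) recv 84: fwd; pos0(id84) recv 61: drop
Round 6: pos6(id44) recv 84: fwd
Round 7: pos7(id35) recv 84: fwd
Round 8: pos0(id84) recv 84: ELECTED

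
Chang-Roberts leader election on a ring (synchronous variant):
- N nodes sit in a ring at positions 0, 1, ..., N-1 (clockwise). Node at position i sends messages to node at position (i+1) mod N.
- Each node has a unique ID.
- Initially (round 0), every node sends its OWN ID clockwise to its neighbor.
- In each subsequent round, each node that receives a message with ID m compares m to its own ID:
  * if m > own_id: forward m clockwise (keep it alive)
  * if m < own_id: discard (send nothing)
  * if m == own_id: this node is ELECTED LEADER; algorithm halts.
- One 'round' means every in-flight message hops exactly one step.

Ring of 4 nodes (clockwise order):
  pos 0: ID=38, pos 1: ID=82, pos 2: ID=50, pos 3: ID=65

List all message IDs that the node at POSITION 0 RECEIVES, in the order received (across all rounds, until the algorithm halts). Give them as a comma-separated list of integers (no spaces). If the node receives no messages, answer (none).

Round 1: pos1(id82) recv 38: drop; pos2(id50) recv 82: fwd; pos3(id65) recv 50: drop; pos0(id38) recv 65: fwd
Round 2: pos3(id65) recv 82: fwd; pos1(id82) recv 65: drop
Round 3: pos0(id38) recv 82: fwd
Round 4: pos1(id82) recv 82: ELECTED

Answer: 65,82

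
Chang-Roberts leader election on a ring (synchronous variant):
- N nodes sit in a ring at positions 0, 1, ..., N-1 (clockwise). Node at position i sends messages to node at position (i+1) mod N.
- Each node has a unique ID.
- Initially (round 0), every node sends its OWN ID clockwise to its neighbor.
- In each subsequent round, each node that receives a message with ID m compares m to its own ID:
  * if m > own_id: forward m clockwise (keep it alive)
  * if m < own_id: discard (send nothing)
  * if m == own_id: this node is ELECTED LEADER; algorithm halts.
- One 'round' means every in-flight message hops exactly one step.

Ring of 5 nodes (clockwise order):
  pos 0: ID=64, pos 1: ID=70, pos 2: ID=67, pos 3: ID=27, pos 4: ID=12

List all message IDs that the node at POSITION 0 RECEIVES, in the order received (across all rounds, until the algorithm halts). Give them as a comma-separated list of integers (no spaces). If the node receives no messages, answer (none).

Round 1: pos1(id70) recv 64: drop; pos2(id67) recv 70: fwd; pos3(id27) recv 67: fwd; pos4(id12) recv 27: fwd; pos0(id64) recv 12: drop
Round 2: pos3(id27) recv 70: fwd; pos4(id12) recv 67: fwd; pos0(id64) recv 27: drop
Round 3: pos4(id12) recv 70: fwd; pos0(id64) recv 67: fwd
Round 4: pos0(id64) recv 70: fwd; pos1(id70) recv 67: drop
Round 5: pos1(id70) recv 70: ELECTED

Answer: 12,27,67,70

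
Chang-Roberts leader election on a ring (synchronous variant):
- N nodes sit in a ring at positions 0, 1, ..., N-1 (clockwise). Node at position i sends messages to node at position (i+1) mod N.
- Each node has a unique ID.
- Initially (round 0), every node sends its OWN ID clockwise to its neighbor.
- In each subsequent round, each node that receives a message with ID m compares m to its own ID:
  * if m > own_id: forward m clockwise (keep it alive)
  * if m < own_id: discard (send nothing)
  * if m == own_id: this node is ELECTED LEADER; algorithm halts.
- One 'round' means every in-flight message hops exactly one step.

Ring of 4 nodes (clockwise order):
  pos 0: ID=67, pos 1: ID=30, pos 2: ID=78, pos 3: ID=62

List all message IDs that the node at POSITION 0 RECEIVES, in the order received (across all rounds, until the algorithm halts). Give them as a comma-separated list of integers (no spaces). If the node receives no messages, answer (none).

Answer: 62,78

Derivation:
Round 1: pos1(id30) recv 67: fwd; pos2(id78) recv 30: drop; pos3(id62) recv 78: fwd; pos0(id67) recv 62: drop
Round 2: pos2(id78) recv 67: drop; pos0(id67) recv 78: fwd
Round 3: pos1(id30) recv 78: fwd
Round 4: pos2(id78) recv 78: ELECTED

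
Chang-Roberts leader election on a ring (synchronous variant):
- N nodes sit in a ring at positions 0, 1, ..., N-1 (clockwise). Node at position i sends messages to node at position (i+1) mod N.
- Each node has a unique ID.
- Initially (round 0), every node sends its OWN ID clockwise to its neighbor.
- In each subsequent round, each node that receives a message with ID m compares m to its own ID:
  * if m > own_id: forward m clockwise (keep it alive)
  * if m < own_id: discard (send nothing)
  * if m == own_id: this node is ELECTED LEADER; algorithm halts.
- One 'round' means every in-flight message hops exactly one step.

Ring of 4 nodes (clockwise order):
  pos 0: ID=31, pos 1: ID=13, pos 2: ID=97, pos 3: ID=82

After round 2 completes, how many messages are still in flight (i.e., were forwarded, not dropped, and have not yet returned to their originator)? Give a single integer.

Answer: 2

Derivation:
Round 1: pos1(id13) recv 31: fwd; pos2(id97) recv 13: drop; pos3(id82) recv 97: fwd; pos0(id31) recv 82: fwd
Round 2: pos2(id97) recv 31: drop; pos0(id31) recv 97: fwd; pos1(id13) recv 82: fwd
After round 2: 2 messages still in flight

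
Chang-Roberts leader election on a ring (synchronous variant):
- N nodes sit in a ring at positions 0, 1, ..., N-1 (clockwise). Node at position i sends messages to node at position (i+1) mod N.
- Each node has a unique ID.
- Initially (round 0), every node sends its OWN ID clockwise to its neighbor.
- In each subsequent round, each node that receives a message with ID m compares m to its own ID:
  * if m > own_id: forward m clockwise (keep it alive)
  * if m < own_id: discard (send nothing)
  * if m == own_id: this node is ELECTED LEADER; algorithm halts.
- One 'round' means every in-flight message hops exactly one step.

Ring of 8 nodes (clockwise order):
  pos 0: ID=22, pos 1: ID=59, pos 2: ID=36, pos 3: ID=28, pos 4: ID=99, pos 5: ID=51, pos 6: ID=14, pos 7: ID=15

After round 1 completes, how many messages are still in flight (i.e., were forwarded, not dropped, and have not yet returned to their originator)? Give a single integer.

Round 1: pos1(id59) recv 22: drop; pos2(id36) recv 59: fwd; pos3(id28) recv 36: fwd; pos4(id99) recv 28: drop; pos5(id51) recv 99: fwd; pos6(id14) recv 51: fwd; pos7(id15) recv 14: drop; pos0(id22) recv 15: drop
After round 1: 4 messages still in flight

Answer: 4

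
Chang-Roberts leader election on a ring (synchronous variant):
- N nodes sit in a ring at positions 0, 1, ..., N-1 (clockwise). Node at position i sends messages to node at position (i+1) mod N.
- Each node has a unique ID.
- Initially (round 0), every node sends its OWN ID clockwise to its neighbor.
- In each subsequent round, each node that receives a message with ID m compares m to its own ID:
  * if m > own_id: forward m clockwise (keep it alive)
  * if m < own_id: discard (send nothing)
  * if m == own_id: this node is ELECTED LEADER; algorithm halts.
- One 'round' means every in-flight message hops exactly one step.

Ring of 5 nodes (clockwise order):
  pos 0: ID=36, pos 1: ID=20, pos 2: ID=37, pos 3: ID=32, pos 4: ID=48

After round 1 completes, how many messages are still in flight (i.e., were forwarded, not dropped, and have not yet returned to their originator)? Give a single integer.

Answer: 3

Derivation:
Round 1: pos1(id20) recv 36: fwd; pos2(id37) recv 20: drop; pos3(id32) recv 37: fwd; pos4(id48) recv 32: drop; pos0(id36) recv 48: fwd
After round 1: 3 messages still in flight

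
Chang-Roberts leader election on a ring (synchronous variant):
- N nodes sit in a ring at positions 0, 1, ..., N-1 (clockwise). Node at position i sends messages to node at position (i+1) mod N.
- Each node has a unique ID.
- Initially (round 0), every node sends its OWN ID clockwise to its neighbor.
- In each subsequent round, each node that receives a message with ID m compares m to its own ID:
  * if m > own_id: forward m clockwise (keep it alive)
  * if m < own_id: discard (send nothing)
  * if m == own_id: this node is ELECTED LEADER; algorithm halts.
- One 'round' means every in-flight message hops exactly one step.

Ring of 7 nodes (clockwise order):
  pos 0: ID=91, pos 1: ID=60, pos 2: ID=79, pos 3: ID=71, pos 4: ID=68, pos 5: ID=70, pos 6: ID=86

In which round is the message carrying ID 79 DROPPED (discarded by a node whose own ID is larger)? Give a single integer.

Round 1: pos1(id60) recv 91: fwd; pos2(id79) recv 60: drop; pos3(id71) recv 79: fwd; pos4(id68) recv 71: fwd; pos5(id70) recv 68: drop; pos6(id86) recv 70: drop; pos0(id91) recv 86: drop
Round 2: pos2(id79) recv 91: fwd; pos4(id68) recv 79: fwd; pos5(id70) recv 71: fwd
Round 3: pos3(id71) recv 91: fwd; pos5(id70) recv 79: fwd; pos6(id86) recv 71: drop
Round 4: pos4(id68) recv 91: fwd; pos6(id86) recv 79: drop
Round 5: pos5(id70) recv 91: fwd
Round 6: pos6(id86) recv 91: fwd
Round 7: pos0(id91) recv 91: ELECTED
Message ID 79 originates at pos 2; dropped at pos 6 in round 4

Answer: 4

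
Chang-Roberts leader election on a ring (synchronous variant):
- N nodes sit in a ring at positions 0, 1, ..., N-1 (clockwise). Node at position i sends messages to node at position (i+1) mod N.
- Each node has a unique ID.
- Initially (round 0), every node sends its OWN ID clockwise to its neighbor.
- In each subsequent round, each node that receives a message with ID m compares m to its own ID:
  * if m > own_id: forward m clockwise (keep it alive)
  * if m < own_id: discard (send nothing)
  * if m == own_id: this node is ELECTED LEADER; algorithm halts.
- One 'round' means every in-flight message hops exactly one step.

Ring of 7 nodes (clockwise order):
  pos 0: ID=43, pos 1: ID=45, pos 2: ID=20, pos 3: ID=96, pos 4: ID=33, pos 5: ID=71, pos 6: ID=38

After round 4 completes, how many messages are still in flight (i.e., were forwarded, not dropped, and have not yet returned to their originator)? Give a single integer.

Answer: 2

Derivation:
Round 1: pos1(id45) recv 43: drop; pos2(id20) recv 45: fwd; pos3(id96) recv 20: drop; pos4(id33) recv 96: fwd; pos5(id71) recv 33: drop; pos6(id38) recv 71: fwd; pos0(id43) recv 38: drop
Round 2: pos3(id96) recv 45: drop; pos5(id71) recv 96: fwd; pos0(id43) recv 71: fwd
Round 3: pos6(id38) recv 96: fwd; pos1(id45) recv 71: fwd
Round 4: pos0(id43) recv 96: fwd; pos2(id20) recv 71: fwd
After round 4: 2 messages still in flight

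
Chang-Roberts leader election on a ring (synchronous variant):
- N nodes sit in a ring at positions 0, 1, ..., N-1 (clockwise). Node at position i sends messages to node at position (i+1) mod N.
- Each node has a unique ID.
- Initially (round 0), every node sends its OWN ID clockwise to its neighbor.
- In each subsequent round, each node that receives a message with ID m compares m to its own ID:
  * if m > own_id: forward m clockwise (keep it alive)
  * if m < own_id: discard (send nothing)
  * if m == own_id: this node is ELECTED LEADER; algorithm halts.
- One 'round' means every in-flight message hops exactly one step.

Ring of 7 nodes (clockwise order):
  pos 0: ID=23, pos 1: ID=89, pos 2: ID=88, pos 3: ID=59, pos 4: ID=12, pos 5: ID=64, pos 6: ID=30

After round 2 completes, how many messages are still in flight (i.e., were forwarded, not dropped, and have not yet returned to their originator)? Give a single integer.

Round 1: pos1(id89) recv 23: drop; pos2(id88) recv 89: fwd; pos3(id59) recv 88: fwd; pos4(id12) recv 59: fwd; pos5(id64) recv 12: drop; pos6(id30) recv 64: fwd; pos0(id23) recv 30: fwd
Round 2: pos3(id59) recv 89: fwd; pos4(id12) recv 88: fwd; pos5(id64) recv 59: drop; pos0(id23) recv 64: fwd; pos1(id89) recv 30: drop
After round 2: 3 messages still in flight

Answer: 3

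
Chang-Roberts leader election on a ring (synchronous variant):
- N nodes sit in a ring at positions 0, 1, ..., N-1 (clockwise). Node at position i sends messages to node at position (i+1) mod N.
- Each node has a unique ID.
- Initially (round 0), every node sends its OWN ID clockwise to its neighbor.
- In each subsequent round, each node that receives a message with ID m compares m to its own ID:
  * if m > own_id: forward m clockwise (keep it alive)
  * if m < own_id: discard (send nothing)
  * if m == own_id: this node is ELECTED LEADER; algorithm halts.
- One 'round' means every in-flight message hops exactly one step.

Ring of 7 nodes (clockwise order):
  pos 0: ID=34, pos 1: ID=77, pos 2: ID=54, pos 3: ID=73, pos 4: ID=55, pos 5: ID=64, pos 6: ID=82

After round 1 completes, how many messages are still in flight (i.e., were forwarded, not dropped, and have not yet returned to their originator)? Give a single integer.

Answer: 3

Derivation:
Round 1: pos1(id77) recv 34: drop; pos2(id54) recv 77: fwd; pos3(id73) recv 54: drop; pos4(id55) recv 73: fwd; pos5(id64) recv 55: drop; pos6(id82) recv 64: drop; pos0(id34) recv 82: fwd
After round 1: 3 messages still in flight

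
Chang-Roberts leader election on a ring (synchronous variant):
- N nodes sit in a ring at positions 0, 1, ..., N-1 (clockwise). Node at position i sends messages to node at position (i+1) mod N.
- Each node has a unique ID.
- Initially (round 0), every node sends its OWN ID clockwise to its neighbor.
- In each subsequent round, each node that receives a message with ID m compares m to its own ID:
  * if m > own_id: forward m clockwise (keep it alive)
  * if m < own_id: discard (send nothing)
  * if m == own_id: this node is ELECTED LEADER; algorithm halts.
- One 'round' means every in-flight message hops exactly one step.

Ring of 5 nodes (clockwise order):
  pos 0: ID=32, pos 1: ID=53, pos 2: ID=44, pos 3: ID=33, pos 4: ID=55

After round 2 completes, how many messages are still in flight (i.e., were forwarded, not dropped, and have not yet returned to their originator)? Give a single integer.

Round 1: pos1(id53) recv 32: drop; pos2(id44) recv 53: fwd; pos3(id33) recv 44: fwd; pos4(id55) recv 33: drop; pos0(id32) recv 55: fwd
Round 2: pos3(id33) recv 53: fwd; pos4(id55) recv 44: drop; pos1(id53) recv 55: fwd
After round 2: 2 messages still in flight

Answer: 2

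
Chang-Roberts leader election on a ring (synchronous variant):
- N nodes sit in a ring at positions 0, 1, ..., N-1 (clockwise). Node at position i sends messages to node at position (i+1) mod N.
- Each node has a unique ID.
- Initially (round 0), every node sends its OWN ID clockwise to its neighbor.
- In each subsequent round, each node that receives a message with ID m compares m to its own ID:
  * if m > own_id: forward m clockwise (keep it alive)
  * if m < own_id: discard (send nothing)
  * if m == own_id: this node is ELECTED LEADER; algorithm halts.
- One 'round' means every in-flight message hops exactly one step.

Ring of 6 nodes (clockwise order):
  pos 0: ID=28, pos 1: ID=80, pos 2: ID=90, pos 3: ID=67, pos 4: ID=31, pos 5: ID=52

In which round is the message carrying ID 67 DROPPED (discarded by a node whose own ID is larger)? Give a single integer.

Round 1: pos1(id80) recv 28: drop; pos2(id90) recv 80: drop; pos3(id67) recv 90: fwd; pos4(id31) recv 67: fwd; pos5(id52) recv 31: drop; pos0(id28) recv 52: fwd
Round 2: pos4(id31) recv 90: fwd; pos5(id52) recv 67: fwd; pos1(id80) recv 52: drop
Round 3: pos5(id52) recv 90: fwd; pos0(id28) recv 67: fwd
Round 4: pos0(id28) recv 90: fwd; pos1(id80) recv 67: drop
Round 5: pos1(id80) recv 90: fwd
Round 6: pos2(id90) recv 90: ELECTED
Message ID 67 originates at pos 3; dropped at pos 1 in round 4

Answer: 4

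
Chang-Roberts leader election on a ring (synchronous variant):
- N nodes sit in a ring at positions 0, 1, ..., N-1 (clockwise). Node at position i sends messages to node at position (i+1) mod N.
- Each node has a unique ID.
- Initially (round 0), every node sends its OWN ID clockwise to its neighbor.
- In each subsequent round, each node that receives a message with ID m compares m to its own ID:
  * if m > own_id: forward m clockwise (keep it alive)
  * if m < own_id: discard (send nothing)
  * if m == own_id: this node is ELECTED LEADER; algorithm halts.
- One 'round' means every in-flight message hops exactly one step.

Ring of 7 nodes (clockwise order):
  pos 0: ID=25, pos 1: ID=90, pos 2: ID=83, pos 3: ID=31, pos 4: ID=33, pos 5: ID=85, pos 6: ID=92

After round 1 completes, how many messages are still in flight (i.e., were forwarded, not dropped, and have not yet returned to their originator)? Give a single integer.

Answer: 3

Derivation:
Round 1: pos1(id90) recv 25: drop; pos2(id83) recv 90: fwd; pos3(id31) recv 83: fwd; pos4(id33) recv 31: drop; pos5(id85) recv 33: drop; pos6(id92) recv 85: drop; pos0(id25) recv 92: fwd
After round 1: 3 messages still in flight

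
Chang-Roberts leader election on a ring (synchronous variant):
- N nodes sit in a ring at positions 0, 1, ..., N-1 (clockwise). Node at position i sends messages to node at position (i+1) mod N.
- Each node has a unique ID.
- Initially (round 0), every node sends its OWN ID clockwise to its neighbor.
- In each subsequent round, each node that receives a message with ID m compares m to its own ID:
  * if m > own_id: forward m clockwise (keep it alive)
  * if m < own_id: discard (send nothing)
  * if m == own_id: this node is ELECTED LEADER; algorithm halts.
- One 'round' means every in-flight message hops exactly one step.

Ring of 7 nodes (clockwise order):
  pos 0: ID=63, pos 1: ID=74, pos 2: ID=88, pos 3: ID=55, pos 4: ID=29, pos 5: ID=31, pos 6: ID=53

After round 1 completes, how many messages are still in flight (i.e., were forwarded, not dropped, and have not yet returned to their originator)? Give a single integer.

Answer: 2

Derivation:
Round 1: pos1(id74) recv 63: drop; pos2(id88) recv 74: drop; pos3(id55) recv 88: fwd; pos4(id29) recv 55: fwd; pos5(id31) recv 29: drop; pos6(id53) recv 31: drop; pos0(id63) recv 53: drop
After round 1: 2 messages still in flight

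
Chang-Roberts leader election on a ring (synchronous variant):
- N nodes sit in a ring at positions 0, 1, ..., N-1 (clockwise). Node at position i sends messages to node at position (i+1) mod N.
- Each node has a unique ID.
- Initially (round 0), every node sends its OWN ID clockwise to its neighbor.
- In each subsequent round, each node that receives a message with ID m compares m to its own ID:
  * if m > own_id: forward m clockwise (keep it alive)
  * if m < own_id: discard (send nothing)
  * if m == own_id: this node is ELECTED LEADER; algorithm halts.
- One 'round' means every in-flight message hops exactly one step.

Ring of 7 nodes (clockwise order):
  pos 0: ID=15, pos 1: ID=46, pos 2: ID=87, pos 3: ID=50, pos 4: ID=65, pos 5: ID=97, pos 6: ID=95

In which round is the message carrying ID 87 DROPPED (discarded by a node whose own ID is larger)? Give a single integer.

Round 1: pos1(id46) recv 15: drop; pos2(id87) recv 46: drop; pos3(id50) recv 87: fwd; pos4(id65) recv 50: drop; pos5(id97) recv 65: drop; pos6(id95) recv 97: fwd; pos0(id15) recv 95: fwd
Round 2: pos4(id65) recv 87: fwd; pos0(id15) recv 97: fwd; pos1(id46) recv 95: fwd
Round 3: pos5(id97) recv 87: drop; pos1(id46) recv 97: fwd; pos2(id87) recv 95: fwd
Round 4: pos2(id87) recv 97: fwd; pos3(id50) recv 95: fwd
Round 5: pos3(id50) recv 97: fwd; pos4(id65) recv 95: fwd
Round 6: pos4(id65) recv 97: fwd; pos5(id97) recv 95: drop
Round 7: pos5(id97) recv 97: ELECTED
Message ID 87 originates at pos 2; dropped at pos 5 in round 3

Answer: 3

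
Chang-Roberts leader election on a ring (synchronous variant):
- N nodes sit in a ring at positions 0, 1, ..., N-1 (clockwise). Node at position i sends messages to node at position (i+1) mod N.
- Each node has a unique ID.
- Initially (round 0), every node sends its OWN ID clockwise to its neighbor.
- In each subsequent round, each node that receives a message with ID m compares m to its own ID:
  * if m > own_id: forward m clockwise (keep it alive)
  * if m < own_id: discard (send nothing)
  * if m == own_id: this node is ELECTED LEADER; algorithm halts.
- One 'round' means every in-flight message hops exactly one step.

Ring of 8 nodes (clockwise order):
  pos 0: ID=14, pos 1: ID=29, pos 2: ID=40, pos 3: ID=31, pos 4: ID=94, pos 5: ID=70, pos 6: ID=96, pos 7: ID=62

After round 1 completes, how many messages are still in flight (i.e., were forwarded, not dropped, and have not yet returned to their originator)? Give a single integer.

Round 1: pos1(id29) recv 14: drop; pos2(id40) recv 29: drop; pos3(id31) recv 40: fwd; pos4(id94) recv 31: drop; pos5(id70) recv 94: fwd; pos6(id96) recv 70: drop; pos7(id62) recv 96: fwd; pos0(id14) recv 62: fwd
After round 1: 4 messages still in flight

Answer: 4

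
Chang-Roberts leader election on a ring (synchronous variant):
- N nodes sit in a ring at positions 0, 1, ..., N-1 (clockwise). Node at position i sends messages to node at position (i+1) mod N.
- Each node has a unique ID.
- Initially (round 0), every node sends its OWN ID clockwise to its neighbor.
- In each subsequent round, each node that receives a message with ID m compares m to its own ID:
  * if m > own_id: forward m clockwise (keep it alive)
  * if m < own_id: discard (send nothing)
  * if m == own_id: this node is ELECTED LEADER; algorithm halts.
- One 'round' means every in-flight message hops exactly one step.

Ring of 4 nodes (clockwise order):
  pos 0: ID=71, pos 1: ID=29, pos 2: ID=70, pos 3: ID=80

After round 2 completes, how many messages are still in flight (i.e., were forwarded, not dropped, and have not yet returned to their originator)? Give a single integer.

Round 1: pos1(id29) recv 71: fwd; pos2(id70) recv 29: drop; pos3(id80) recv 70: drop; pos0(id71) recv 80: fwd
Round 2: pos2(id70) recv 71: fwd; pos1(id29) recv 80: fwd
After round 2: 2 messages still in flight

Answer: 2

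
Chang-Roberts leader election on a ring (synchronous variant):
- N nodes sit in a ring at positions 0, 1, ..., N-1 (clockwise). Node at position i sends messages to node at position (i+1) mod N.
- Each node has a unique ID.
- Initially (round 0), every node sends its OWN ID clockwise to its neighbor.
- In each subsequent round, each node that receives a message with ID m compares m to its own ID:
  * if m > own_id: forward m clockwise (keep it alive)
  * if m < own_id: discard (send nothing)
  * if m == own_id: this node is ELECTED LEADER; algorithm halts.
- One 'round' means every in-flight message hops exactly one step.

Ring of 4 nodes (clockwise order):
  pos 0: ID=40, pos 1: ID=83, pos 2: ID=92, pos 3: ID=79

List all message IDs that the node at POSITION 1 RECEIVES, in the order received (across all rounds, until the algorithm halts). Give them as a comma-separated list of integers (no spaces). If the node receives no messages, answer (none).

Round 1: pos1(id83) recv 40: drop; pos2(id92) recv 83: drop; pos3(id79) recv 92: fwd; pos0(id40) recv 79: fwd
Round 2: pos0(id40) recv 92: fwd; pos1(id83) recv 79: drop
Round 3: pos1(id83) recv 92: fwd
Round 4: pos2(id92) recv 92: ELECTED

Answer: 40,79,92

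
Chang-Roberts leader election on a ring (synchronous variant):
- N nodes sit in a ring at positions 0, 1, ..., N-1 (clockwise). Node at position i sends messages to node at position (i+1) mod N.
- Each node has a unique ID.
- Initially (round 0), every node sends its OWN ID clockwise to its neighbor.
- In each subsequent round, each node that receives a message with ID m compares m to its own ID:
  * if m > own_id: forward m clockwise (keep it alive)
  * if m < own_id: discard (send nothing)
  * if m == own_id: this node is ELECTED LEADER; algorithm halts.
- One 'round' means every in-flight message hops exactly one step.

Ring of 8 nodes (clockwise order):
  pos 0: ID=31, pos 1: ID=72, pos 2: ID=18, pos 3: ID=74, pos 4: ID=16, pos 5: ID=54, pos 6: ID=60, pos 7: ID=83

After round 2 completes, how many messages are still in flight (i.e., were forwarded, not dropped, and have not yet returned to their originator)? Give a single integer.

Answer: 2

Derivation:
Round 1: pos1(id72) recv 31: drop; pos2(id18) recv 72: fwd; pos3(id74) recv 18: drop; pos4(id16) recv 74: fwd; pos5(id54) recv 16: drop; pos6(id60) recv 54: drop; pos7(id83) recv 60: drop; pos0(id31) recv 83: fwd
Round 2: pos3(id74) recv 72: drop; pos5(id54) recv 74: fwd; pos1(id72) recv 83: fwd
After round 2: 2 messages still in flight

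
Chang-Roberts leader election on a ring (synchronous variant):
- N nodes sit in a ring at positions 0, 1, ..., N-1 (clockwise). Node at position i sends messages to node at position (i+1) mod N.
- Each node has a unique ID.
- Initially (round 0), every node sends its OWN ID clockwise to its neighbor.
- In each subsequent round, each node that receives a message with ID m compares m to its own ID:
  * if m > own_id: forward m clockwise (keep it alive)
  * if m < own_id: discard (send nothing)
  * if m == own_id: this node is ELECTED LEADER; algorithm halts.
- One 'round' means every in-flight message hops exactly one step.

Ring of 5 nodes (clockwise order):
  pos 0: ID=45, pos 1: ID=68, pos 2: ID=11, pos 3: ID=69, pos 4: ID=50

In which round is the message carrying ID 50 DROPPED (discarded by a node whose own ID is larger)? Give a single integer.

Round 1: pos1(id68) recv 45: drop; pos2(id11) recv 68: fwd; pos3(id69) recv 11: drop; pos4(id50) recv 69: fwd; pos0(id45) recv 50: fwd
Round 2: pos3(id69) recv 68: drop; pos0(id45) recv 69: fwd; pos1(id68) recv 50: drop
Round 3: pos1(id68) recv 69: fwd
Round 4: pos2(id11) recv 69: fwd
Round 5: pos3(id69) recv 69: ELECTED
Message ID 50 originates at pos 4; dropped at pos 1 in round 2

Answer: 2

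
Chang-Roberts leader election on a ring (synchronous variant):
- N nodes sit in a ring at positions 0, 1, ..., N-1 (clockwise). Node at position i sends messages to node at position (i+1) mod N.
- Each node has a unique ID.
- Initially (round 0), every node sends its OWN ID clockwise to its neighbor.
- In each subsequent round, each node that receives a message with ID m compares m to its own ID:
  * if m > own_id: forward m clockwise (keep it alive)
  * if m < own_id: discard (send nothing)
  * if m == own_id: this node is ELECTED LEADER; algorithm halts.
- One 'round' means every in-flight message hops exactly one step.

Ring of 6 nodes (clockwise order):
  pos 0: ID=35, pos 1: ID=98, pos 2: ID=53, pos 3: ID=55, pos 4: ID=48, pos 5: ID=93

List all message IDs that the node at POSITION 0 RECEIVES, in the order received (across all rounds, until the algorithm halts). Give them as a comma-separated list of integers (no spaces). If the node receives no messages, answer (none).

Round 1: pos1(id98) recv 35: drop; pos2(id53) recv 98: fwd; pos3(id55) recv 53: drop; pos4(id48) recv 55: fwd; pos5(id93) recv 48: drop; pos0(id35) recv 93: fwd
Round 2: pos3(id55) recv 98: fwd; pos5(id93) recv 55: drop; pos1(id98) recv 93: drop
Round 3: pos4(id48) recv 98: fwd
Round 4: pos5(id93) recv 98: fwd
Round 5: pos0(id35) recv 98: fwd
Round 6: pos1(id98) recv 98: ELECTED

Answer: 93,98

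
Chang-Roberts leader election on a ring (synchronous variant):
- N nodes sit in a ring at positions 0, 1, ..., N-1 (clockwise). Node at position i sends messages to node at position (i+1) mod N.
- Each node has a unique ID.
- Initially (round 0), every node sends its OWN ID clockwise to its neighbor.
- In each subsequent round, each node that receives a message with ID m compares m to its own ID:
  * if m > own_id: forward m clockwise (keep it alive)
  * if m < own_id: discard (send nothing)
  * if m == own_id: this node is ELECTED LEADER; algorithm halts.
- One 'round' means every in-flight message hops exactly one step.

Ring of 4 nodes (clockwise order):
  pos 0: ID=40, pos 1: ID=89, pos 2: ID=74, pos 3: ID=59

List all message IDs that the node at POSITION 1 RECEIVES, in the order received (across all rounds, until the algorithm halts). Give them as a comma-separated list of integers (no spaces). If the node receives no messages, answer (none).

Answer: 40,59,74,89

Derivation:
Round 1: pos1(id89) recv 40: drop; pos2(id74) recv 89: fwd; pos3(id59) recv 74: fwd; pos0(id40) recv 59: fwd
Round 2: pos3(id59) recv 89: fwd; pos0(id40) recv 74: fwd; pos1(id89) recv 59: drop
Round 3: pos0(id40) recv 89: fwd; pos1(id89) recv 74: drop
Round 4: pos1(id89) recv 89: ELECTED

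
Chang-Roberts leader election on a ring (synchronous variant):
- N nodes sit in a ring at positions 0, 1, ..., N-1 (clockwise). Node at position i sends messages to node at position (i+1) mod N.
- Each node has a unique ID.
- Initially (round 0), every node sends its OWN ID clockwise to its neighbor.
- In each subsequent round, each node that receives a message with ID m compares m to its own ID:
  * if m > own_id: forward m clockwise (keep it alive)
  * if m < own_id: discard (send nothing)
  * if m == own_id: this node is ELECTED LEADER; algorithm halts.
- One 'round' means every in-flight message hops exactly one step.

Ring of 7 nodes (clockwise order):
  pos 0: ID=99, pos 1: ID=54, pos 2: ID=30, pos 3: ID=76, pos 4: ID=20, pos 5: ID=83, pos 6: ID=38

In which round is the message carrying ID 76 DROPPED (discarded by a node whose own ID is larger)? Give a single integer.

Round 1: pos1(id54) recv 99: fwd; pos2(id30) recv 54: fwd; pos3(id76) recv 30: drop; pos4(id20) recv 76: fwd; pos5(id83) recv 20: drop; pos6(id38) recv 83: fwd; pos0(id99) recv 38: drop
Round 2: pos2(id30) recv 99: fwd; pos3(id76) recv 54: drop; pos5(id83) recv 76: drop; pos0(id99) recv 83: drop
Round 3: pos3(id76) recv 99: fwd
Round 4: pos4(id20) recv 99: fwd
Round 5: pos5(id83) recv 99: fwd
Round 6: pos6(id38) recv 99: fwd
Round 7: pos0(id99) recv 99: ELECTED
Message ID 76 originates at pos 3; dropped at pos 5 in round 2

Answer: 2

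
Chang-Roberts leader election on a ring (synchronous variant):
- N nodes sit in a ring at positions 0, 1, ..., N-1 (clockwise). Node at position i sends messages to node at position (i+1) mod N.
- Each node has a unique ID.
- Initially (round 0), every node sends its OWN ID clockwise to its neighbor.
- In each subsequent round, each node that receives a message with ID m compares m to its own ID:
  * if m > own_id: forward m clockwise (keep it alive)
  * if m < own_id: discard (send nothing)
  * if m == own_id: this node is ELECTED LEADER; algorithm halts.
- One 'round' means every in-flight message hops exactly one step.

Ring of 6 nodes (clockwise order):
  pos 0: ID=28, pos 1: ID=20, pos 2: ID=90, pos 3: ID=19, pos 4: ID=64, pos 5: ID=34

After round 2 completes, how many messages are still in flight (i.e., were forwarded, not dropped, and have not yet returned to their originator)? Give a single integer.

Round 1: pos1(id20) recv 28: fwd; pos2(id90) recv 20: drop; pos3(id19) recv 90: fwd; pos4(id64) recv 19: drop; pos5(id34) recv 64: fwd; pos0(id28) recv 34: fwd
Round 2: pos2(id90) recv 28: drop; pos4(id64) recv 90: fwd; pos0(id28) recv 64: fwd; pos1(id20) recv 34: fwd
After round 2: 3 messages still in flight

Answer: 3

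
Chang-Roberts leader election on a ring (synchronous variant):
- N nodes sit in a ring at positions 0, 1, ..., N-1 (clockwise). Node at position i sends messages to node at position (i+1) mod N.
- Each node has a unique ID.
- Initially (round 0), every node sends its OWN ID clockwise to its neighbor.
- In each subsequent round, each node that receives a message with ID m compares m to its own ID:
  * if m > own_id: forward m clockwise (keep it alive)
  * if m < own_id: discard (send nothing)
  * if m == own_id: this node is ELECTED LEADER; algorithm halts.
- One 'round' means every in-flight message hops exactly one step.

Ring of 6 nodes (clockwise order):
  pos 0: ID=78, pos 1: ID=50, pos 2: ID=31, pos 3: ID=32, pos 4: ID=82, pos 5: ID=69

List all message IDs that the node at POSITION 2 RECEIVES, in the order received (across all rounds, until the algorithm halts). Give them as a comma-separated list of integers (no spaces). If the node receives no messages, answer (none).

Answer: 50,78,82

Derivation:
Round 1: pos1(id50) recv 78: fwd; pos2(id31) recv 50: fwd; pos3(id32) recv 31: drop; pos4(id82) recv 32: drop; pos5(id69) recv 82: fwd; pos0(id78) recv 69: drop
Round 2: pos2(id31) recv 78: fwd; pos3(id32) recv 50: fwd; pos0(id78) recv 82: fwd
Round 3: pos3(id32) recv 78: fwd; pos4(id82) recv 50: drop; pos1(id50) recv 82: fwd
Round 4: pos4(id82) recv 78: drop; pos2(id31) recv 82: fwd
Round 5: pos3(id32) recv 82: fwd
Round 6: pos4(id82) recv 82: ELECTED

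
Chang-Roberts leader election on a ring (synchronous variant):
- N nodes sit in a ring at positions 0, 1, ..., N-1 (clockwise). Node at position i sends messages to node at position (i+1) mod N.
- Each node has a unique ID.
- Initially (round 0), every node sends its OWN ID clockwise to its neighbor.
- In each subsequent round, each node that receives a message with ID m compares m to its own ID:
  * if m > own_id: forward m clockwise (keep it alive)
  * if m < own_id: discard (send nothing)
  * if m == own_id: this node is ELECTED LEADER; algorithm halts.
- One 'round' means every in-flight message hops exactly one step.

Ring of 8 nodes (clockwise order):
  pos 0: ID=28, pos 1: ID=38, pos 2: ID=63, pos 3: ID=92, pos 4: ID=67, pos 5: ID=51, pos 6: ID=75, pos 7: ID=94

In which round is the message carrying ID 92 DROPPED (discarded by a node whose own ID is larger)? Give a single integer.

Answer: 4

Derivation:
Round 1: pos1(id38) recv 28: drop; pos2(id63) recv 38: drop; pos3(id92) recv 63: drop; pos4(id67) recv 92: fwd; pos5(id51) recv 67: fwd; pos6(id75) recv 51: drop; pos7(id94) recv 75: drop; pos0(id28) recv 94: fwd
Round 2: pos5(id51) recv 92: fwd; pos6(id75) recv 67: drop; pos1(id38) recv 94: fwd
Round 3: pos6(id75) recv 92: fwd; pos2(id63) recv 94: fwd
Round 4: pos7(id94) recv 92: drop; pos3(id92) recv 94: fwd
Round 5: pos4(id67) recv 94: fwd
Round 6: pos5(id51) recv 94: fwd
Round 7: pos6(id75) recv 94: fwd
Round 8: pos7(id94) recv 94: ELECTED
Message ID 92 originates at pos 3; dropped at pos 7 in round 4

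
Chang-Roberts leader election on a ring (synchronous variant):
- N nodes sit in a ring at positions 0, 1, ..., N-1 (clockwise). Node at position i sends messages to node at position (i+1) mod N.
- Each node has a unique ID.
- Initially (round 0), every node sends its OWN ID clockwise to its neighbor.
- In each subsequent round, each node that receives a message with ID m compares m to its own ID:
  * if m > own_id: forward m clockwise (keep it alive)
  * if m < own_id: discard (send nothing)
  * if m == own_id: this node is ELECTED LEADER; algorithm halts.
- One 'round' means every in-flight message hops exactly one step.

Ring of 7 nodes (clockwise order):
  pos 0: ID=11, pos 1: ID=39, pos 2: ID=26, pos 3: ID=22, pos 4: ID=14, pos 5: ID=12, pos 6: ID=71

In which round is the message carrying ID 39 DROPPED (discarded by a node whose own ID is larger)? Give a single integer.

Round 1: pos1(id39) recv 11: drop; pos2(id26) recv 39: fwd; pos3(id22) recv 26: fwd; pos4(id14) recv 22: fwd; pos5(id12) recv 14: fwd; pos6(id71) recv 12: drop; pos0(id11) recv 71: fwd
Round 2: pos3(id22) recv 39: fwd; pos4(id14) recv 26: fwd; pos5(id12) recv 22: fwd; pos6(id71) recv 14: drop; pos1(id39) recv 71: fwd
Round 3: pos4(id14) recv 39: fwd; pos5(id12) recv 26: fwd; pos6(id71) recv 22: drop; pos2(id26) recv 71: fwd
Round 4: pos5(id12) recv 39: fwd; pos6(id71) recv 26: drop; pos3(id22) recv 71: fwd
Round 5: pos6(id71) recv 39: drop; pos4(id14) recv 71: fwd
Round 6: pos5(id12) recv 71: fwd
Round 7: pos6(id71) recv 71: ELECTED
Message ID 39 originates at pos 1; dropped at pos 6 in round 5

Answer: 5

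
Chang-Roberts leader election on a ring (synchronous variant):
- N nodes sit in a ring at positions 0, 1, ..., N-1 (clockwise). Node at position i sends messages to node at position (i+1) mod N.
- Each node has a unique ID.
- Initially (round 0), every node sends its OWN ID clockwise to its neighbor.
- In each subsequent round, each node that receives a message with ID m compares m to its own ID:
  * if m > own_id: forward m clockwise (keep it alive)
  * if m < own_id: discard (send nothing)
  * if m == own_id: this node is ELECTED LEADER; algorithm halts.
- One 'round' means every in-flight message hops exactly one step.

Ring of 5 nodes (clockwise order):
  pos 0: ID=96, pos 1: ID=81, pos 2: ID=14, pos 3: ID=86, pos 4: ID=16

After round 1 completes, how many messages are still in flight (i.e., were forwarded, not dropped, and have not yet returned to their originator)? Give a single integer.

Round 1: pos1(id81) recv 96: fwd; pos2(id14) recv 81: fwd; pos3(id86) recv 14: drop; pos4(id16) recv 86: fwd; pos0(id96) recv 16: drop
After round 1: 3 messages still in flight

Answer: 3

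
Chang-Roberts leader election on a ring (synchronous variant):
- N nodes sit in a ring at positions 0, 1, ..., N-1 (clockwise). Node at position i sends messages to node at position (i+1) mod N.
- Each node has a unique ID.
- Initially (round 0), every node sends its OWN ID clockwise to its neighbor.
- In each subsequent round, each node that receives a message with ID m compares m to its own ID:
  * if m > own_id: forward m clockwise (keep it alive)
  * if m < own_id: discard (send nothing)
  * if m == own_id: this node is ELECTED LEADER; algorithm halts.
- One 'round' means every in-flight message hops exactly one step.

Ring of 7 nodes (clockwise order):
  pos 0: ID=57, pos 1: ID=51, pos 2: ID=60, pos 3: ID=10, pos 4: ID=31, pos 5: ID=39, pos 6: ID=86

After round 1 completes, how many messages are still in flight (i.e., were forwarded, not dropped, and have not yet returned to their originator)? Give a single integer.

Answer: 3

Derivation:
Round 1: pos1(id51) recv 57: fwd; pos2(id60) recv 51: drop; pos3(id10) recv 60: fwd; pos4(id31) recv 10: drop; pos5(id39) recv 31: drop; pos6(id86) recv 39: drop; pos0(id57) recv 86: fwd
After round 1: 3 messages still in flight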